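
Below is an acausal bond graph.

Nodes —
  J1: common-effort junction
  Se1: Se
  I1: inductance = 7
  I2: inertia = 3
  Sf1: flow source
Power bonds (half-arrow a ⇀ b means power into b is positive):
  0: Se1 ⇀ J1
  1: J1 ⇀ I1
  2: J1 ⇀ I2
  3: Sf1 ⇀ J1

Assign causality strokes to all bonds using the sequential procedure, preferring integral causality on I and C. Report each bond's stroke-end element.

β0 stroke→J1
β1 stroke→I1
β2 stroke→I2
β3 stroke→Sf1

β0 stroke at J1  (Se1 (Se) sets effort on bond)
β3 stroke at Sf1  (Sf1 (Sf) sets flow on bond)
β1 stroke at I1  (J1: bond 0 brought effort, rest push out)
β2 stroke at I2  (0-jn J1 has e-setter on 0)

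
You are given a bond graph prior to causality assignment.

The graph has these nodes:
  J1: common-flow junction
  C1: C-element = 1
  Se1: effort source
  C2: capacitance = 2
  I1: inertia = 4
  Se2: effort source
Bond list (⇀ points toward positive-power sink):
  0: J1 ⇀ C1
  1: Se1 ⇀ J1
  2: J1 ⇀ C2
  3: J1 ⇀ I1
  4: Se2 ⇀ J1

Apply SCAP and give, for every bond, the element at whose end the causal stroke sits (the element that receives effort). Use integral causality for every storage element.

b1 stroke→J1  (Se1 fixes effort; stroke away)
b4 stroke→J1  (Se2 (Se) sets effort on bond)
b0 stroke→J1  (C1: C, integral causality)
b2 stroke→J1  (C2 outputs effort q/C2)
b3 stroke→I1  (J1 needs exactly one f-in)

#0 stroke→J1
#1 stroke→J1
#2 stroke→J1
#3 stroke→I1
#4 stroke→J1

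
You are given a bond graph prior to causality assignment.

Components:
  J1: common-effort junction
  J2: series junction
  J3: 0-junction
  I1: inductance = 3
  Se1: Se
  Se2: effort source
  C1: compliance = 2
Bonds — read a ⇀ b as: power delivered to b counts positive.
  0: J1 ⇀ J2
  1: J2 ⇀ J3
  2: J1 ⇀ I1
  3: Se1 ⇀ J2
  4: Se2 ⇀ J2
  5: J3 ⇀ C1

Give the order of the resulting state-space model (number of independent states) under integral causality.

2  (C1, I1 all integral)

#3 |J2  (source Se1 imposes e)
#4 |J2  (Se2 (Se) sets effort on bond)
#2 |I1  (I1: I, integral causality)
#0 |J1  (J1: last free bond brings effort in)
#1 |J2  (J2: bond 0 brought flow, rest push out)
#5 |J3  (only one effort-in slot at J3)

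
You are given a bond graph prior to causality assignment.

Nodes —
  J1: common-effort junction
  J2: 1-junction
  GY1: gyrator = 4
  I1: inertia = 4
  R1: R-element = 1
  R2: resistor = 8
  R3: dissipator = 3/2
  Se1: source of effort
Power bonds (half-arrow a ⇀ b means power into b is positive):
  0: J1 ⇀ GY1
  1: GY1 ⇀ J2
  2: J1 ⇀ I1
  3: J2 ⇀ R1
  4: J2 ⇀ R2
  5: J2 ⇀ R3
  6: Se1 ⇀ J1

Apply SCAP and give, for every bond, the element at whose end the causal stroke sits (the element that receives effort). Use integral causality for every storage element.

b0 stroke at GY1
b1 stroke at GY1
b2 stroke at I1
b3 stroke at J2
b4 stroke at J2
b5 stroke at J2
b6 stroke at J1

b6 stroke→J1  (Se1 (Se) sets effort on bond)
b0 stroke→GY1  (J1 effort already set via bond 6)
b2 stroke→I1  (0-jn J1 has e-setter on 6)
b1 stroke→GY1  (GY1: gyrator matches bond 0)
b3 stroke→J2  (1-jn J2 has f-setter on 1)
b4 stroke→J2  (J2: bond 1 brought flow, rest push out)
b5 stroke→J2  (1-jn J2 has f-setter on 1)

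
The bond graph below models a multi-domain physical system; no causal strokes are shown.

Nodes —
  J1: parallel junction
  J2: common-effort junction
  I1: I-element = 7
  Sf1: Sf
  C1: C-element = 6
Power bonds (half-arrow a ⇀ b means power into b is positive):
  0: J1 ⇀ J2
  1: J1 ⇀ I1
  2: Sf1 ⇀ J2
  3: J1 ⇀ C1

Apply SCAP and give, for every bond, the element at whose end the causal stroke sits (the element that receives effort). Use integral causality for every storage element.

bond 2 stroke at Sf1  (Sf1: flow source, stroke at near end)
bond 0 stroke at J2  (J2: last free bond brings effort in)
bond 1 stroke at I1  (I1 outputs flow p/I1)
bond 3 stroke at J1  (closing 0-jn rule on J1)

bond 0 →J2
bond 1 →I1
bond 2 →Sf1
bond 3 →J1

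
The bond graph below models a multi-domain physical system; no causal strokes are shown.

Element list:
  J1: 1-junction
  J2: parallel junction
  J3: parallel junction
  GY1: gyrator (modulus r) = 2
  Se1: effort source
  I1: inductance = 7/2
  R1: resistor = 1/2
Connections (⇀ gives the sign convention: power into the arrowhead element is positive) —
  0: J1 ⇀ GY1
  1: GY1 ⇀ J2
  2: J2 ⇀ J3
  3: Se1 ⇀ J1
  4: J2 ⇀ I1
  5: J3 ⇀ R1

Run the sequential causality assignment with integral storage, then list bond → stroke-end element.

bond 0 |GY1
bond 1 |GY1
bond 2 |J2
bond 3 |J1
bond 4 |I1
bond 5 |J3

#3 stroke at J1  (Se1 fixes effort; stroke away)
#0 stroke at GY1  (closing 1-jn rule on J1)
#1 stroke at GY1  (GY1 both-in/both-out from 0)
#4 stroke at I1  (prefer integral on I1)
#2 stroke at J2  (J2 needs exactly one e-in)
#5 stroke at J3  (closing 0-jn rule on J3)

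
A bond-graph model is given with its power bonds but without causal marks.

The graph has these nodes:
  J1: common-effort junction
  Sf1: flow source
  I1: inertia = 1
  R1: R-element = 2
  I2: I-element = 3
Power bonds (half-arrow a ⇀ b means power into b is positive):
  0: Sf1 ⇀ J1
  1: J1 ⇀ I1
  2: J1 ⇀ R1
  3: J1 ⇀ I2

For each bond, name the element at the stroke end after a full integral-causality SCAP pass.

#0 →Sf1  (Sf1 (Sf) sets flow on bond)
#1 →I1  (I1 outputs flow p/I1)
#3 →I2  (I2: I, integral causality)
#2 →J1  (J1 needs exactly one e-in)

β0 |Sf1
β1 |I1
β2 |J1
β3 |I2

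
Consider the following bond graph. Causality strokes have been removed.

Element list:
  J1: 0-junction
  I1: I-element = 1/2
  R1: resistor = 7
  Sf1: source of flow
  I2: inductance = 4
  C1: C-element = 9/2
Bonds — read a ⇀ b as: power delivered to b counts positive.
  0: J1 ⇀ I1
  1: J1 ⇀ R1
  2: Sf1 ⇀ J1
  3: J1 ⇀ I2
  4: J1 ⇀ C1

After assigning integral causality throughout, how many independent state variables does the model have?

3  (C1, I1, I2 all integral)

b2 stroke→Sf1  (Sf1 (Sf) sets flow on bond)
b0 stroke→I1  (I1 outputs flow p/I1)
b3 stroke→I2  (prefer integral on I2)
b4 stroke→J1  (C1 outputs effort q/C1)
b1 stroke→R1  (J1 effort already set via bond 4)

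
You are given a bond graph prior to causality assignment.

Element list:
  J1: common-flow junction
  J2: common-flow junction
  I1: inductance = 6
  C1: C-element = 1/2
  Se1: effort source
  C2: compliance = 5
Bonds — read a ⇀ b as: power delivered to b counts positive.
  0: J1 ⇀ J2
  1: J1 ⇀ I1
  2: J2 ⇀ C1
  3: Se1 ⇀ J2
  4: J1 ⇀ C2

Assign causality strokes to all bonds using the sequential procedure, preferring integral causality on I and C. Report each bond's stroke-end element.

β3 |J2  (Se1 (Se) sets effort on bond)
β1 |I1  (prefer integral on I1)
β0 |J1  (common-f at J1 fixed by 1)
β4 |J1  (J1 flow already set via bond 1)
β2 |J2  (common-f at J2 fixed by 0)

#0 |J1
#1 |I1
#2 |J2
#3 |J2
#4 |J1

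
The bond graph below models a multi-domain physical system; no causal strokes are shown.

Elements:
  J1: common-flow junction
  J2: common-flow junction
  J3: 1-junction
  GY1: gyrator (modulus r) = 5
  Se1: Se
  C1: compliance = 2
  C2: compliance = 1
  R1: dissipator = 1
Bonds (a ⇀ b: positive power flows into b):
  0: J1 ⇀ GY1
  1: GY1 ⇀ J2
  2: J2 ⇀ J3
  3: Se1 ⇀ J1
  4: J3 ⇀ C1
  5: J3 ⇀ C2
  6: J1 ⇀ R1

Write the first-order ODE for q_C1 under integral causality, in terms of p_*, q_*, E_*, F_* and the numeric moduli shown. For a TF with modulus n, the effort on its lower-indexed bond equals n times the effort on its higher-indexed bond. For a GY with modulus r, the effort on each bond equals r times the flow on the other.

b3 stroke→J1  (Se1: effort source, stroke at far end)
b4 stroke→J3  (prefer integral on C1)
b5 stroke→J3  (C2 integral (e out))
b2 stroke→J2  (J3 needs exactly one f-in)
b1 stroke→GY1  (closing 1-jn rule on J2)
b0 stroke→GY1  (GY1 both-in/both-out from 1)
b6 stroke→J1  (1-jn J1 has f-setter on 0)

dq_C1/dt = E_Se1/5 - q_C1/50 - q_C2/25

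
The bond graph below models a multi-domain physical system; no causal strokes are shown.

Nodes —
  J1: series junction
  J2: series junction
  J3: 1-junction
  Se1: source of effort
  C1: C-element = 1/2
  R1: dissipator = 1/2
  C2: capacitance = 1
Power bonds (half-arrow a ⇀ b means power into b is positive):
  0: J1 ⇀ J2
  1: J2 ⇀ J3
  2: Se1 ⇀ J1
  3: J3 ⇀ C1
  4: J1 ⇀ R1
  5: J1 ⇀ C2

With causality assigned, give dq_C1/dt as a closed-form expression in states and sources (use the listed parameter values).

bond 2 →J1  (Se1: effort source, stroke at far end)
bond 3 →J3  (C1: C, integral causality)
bond 1 →J2  (closing 1-jn rule on J3)
bond 0 →J1  (J2: last free bond brings flow in)
bond 5 →J1  (prefer integral on C2)
bond 4 →R1  (J1: last free bond brings flow in)

dq_C1/dt = 2*E_Se1 - 4*q_C1 - 2*q_C2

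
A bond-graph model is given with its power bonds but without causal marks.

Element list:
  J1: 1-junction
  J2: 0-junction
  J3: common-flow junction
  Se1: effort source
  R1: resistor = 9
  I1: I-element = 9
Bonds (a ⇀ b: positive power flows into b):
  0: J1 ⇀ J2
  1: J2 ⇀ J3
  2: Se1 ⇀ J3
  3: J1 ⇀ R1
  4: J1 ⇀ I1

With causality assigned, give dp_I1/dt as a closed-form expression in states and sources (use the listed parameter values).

β2 |J3  (Se1 (Se) sets effort on bond)
β1 |J2  (J3: last free bond brings flow in)
β0 |J1  (J2 effort already set via bond 1)
β4 |I1  (I1 outputs flow p/I1)
β3 |J1  (J1 flow already set via bond 4)

dp_I1/dt = E_Se1 - p_I1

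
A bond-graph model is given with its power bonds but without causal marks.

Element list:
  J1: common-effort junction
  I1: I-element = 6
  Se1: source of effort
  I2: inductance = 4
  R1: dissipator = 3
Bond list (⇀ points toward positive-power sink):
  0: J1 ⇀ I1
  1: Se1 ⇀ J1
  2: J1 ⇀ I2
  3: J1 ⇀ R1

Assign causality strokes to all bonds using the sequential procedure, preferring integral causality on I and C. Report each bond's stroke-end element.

bond 1 |J1  (source Se1 imposes e)
bond 0 |I1  (J1: bond 1 brought effort, rest push out)
bond 2 |I2  (J1: bond 1 brought effort, rest push out)
bond 3 |R1  (J1 effort already set via bond 1)

#0 stroke→I1
#1 stroke→J1
#2 stroke→I2
#3 stroke→R1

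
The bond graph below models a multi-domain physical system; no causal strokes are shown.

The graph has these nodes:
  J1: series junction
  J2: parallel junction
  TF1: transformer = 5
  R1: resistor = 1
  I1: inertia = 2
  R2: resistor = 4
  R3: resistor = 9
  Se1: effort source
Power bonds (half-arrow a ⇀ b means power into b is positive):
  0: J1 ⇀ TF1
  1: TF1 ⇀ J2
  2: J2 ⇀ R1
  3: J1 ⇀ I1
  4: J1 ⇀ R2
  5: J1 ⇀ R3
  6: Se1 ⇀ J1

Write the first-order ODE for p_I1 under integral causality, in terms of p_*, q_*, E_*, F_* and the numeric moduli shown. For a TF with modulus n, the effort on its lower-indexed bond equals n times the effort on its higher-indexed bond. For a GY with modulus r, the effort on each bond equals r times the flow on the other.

dp_I1/dt = E_Se1 - 19*p_I1

b6 stroke→J1  (Se1 (Se) sets effort on bond)
b3 stroke→I1  (prefer integral on I1)
b0 stroke→J1  (J1: bond 3 brought flow, rest push out)
b4 stroke→J1  (J1 flow already set via bond 3)
b5 stroke→J1  (J1: bond 3 brought flow, rest push out)
b1 stroke→TF1  (TF TF1: opposite of bond 0)
b2 stroke→J2  (J2 needs exactly one e-in)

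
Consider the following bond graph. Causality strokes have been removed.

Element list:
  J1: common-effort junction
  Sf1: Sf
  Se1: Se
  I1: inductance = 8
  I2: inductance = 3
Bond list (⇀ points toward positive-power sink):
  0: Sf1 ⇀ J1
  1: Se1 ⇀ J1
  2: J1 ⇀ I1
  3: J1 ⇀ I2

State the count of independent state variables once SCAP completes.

2  (I1, I2 all integral)

β0 →Sf1  (source Sf1 imposes f)
β1 →J1  (Se1: effort source, stroke at far end)
β2 →I1  (J1: bond 1 brought effort, rest push out)
β3 →I2  (J1: bond 1 brought effort, rest push out)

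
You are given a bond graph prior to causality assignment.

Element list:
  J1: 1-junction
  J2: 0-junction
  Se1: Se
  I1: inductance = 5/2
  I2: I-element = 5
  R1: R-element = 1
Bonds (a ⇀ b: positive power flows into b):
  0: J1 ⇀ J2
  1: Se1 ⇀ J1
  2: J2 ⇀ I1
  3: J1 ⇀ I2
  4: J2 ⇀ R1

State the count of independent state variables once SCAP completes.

b1 →J1  (Se1 (Se) sets effort on bond)
b2 →I1  (I1: I, integral causality)
b3 →I2  (I2 outputs flow p/I2)
b0 →J1  (J1 flow already set via bond 3)
b4 →J2  (only one effort-in slot at J2)

2  (I1, I2 all integral)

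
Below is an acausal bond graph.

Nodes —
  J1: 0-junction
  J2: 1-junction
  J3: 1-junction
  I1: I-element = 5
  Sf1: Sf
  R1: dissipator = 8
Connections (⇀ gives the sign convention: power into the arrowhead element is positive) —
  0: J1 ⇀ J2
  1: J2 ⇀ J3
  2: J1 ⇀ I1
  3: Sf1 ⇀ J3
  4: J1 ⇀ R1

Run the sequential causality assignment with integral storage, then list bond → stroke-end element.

bond 0 →J2
bond 1 →J3
bond 2 →I1
bond 3 →Sf1
bond 4 →J1

b3 |Sf1  (Sf1 (Sf) sets flow on bond)
b1 |J3  (1-jn J3 has f-setter on 3)
b0 |J2  (common-f at J2 fixed by 1)
b2 |I1  (prefer integral on I1)
b4 |J1  (J1 needs exactly one e-in)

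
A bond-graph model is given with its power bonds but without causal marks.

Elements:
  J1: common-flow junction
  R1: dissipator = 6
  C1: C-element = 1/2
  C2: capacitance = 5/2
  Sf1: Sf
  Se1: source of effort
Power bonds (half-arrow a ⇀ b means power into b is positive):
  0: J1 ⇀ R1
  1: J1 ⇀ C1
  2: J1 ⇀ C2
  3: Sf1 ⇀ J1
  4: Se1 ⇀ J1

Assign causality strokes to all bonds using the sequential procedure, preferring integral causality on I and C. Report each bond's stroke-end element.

#3 stroke at Sf1  (source Sf1 imposes f)
#4 stroke at J1  (Se1 fixes effort; stroke away)
#0 stroke at J1  (1-jn J1 has f-setter on 3)
#1 stroke at J1  (J1 flow already set via bond 3)
#2 stroke at J1  (common-f at J1 fixed by 3)

b0 |J1
b1 |J1
b2 |J1
b3 |Sf1
b4 |J1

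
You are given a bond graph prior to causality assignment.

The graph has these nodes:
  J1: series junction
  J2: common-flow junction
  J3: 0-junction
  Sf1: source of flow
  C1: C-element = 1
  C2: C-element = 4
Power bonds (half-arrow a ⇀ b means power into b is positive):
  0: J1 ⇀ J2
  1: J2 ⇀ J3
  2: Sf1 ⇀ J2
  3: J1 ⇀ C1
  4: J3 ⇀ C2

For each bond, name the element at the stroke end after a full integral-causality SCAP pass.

β2 |Sf1  (Sf1 (Sf) sets flow on bond)
β0 |J2  (J2 flow already set via bond 2)
β1 |J2  (1-jn J2 has f-setter on 2)
β4 |J3  (only one effort-in slot at J3)
β3 |J1  (common-f at J1 fixed by 0)

#0 stroke at J2
#1 stroke at J2
#2 stroke at Sf1
#3 stroke at J1
#4 stroke at J3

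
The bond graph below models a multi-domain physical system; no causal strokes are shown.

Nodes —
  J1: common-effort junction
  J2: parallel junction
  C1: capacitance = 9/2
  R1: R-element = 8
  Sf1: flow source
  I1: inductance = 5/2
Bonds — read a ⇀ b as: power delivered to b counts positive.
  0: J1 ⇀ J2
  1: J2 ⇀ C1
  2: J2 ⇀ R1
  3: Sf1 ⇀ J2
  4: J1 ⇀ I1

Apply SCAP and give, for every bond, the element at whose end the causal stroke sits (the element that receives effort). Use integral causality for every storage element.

bond 3 →Sf1  (Sf1: flow source, stroke at near end)
bond 1 →J2  (C1 outputs effort q/C1)
bond 0 →J1  (common-e at J2 fixed by 1)
bond 2 →R1  (J2: bond 1 brought effort, rest push out)
bond 4 →I1  (J1 effort already set via bond 0)

b0 stroke→J1
b1 stroke→J2
b2 stroke→R1
b3 stroke→Sf1
b4 stroke→I1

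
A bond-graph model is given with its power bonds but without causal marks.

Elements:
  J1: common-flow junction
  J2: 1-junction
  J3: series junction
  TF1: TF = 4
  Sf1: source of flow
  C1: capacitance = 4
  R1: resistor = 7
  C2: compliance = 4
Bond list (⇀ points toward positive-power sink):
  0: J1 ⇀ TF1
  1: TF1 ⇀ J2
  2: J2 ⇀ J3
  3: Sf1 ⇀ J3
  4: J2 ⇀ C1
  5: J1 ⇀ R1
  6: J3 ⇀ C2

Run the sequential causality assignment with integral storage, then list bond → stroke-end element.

#0 |TF1
#1 |J2
#2 |J3
#3 |Sf1
#4 |J2
#5 |J1
#6 |J3

#3 stroke at Sf1  (Sf1 (Sf) sets flow on bond)
#2 stroke at J3  (J3 flow already set via bond 3)
#6 stroke at J3  (J3: bond 3 brought flow, rest push out)
#1 stroke at J2  (1-jn J2 has f-setter on 2)
#4 stroke at J2  (J2 flow already set via bond 2)
#0 stroke at TF1  (TF1: transformer flips bond 1)
#5 stroke at J1  (common-f at J1 fixed by 0)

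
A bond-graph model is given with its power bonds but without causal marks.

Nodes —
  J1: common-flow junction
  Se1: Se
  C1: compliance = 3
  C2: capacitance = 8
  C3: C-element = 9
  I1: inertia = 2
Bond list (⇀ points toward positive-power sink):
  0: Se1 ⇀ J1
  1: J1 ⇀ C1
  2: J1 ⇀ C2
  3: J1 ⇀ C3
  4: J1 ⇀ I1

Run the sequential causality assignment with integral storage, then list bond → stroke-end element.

bond 0 stroke at J1
bond 1 stroke at J1
bond 2 stroke at J1
bond 3 stroke at J1
bond 4 stroke at I1

bond 0 stroke at J1  (source Se1 imposes e)
bond 1 stroke at J1  (prefer integral on C1)
bond 2 stroke at J1  (C2 outputs effort q/C2)
bond 3 stroke at J1  (prefer integral on C3)
bond 4 stroke at I1  (J1: last free bond brings flow in)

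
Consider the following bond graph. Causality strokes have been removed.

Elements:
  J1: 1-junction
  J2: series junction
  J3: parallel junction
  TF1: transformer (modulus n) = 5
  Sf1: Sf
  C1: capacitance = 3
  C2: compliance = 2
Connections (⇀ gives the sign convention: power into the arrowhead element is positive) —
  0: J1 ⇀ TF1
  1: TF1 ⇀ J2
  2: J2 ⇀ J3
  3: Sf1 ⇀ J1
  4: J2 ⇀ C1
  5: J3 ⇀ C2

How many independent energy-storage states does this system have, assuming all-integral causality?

β3 →Sf1  (Sf1 (Sf) sets flow on bond)
β0 →J1  (1-jn J1 has f-setter on 3)
β1 →TF1  (TF TF1: opposite of bond 0)
β2 →J2  (J2: bond 1 brought flow, rest push out)
β4 →J2  (common-f at J2 fixed by 1)
β5 →J3  (closing 0-jn rule on J3)

2  (C1, C2 all integral)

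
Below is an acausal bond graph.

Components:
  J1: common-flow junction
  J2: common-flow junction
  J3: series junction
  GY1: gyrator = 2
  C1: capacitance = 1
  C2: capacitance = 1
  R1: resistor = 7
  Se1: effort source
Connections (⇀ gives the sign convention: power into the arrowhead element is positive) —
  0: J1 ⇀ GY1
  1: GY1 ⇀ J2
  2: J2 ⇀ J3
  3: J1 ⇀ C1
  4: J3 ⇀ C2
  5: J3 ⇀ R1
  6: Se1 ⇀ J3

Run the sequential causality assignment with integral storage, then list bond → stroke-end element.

bond 6 stroke at J3  (Se1: effort source, stroke at far end)
bond 3 stroke at J1  (C1: C, integral causality)
bond 0 stroke at GY1  (only one flow-in slot at J1)
bond 1 stroke at GY1  (GY GY1: same side as bond 0)
bond 2 stroke at J2  (J2: bond 1 brought flow, rest push out)
bond 4 stroke at J3  (J3: bond 2 brought flow, rest push out)
bond 5 stroke at J3  (1-jn J3 has f-setter on 2)

β0 stroke→GY1
β1 stroke→GY1
β2 stroke→J2
β3 stroke→J1
β4 stroke→J3
β5 stroke→J3
β6 stroke→J3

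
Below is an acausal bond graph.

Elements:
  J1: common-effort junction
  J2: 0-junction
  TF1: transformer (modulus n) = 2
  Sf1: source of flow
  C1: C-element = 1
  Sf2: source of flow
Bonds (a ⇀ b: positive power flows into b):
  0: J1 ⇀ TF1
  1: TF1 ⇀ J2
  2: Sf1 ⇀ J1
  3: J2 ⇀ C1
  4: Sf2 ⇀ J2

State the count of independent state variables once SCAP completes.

b2 |Sf1  (Sf1 fixes flow; stroke at Sf1)
b4 |Sf2  (Sf2 fixes flow; stroke at Sf2)
b0 |J1  (J1 needs exactly one e-in)
b1 |TF1  (TF1: transformer flips bond 0)
b3 |J2  (closing 0-jn rule on J2)

1  (C1 all integral)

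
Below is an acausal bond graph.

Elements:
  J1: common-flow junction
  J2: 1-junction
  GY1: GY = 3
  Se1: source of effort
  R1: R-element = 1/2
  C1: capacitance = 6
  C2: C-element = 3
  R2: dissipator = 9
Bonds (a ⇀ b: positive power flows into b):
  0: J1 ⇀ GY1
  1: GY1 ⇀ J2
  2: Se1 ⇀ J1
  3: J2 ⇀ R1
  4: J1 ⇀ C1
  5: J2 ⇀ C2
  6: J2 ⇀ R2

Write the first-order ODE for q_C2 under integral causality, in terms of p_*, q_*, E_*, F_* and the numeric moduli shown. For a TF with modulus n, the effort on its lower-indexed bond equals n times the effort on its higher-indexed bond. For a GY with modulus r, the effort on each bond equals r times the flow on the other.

dq_C2/dt = E_Se1/3 - q_C1/18

#2 →J1  (source Se1 imposes e)
#4 →J1  (C1 outputs effort q/C1)
#0 →GY1  (only one flow-in slot at J1)
#1 →GY1  (through GY1, causality inverts; strokes same side of GY1)
#3 →J2  (common-f at J2 fixed by 1)
#5 →J2  (common-f at J2 fixed by 1)
#6 →J2  (common-f at J2 fixed by 1)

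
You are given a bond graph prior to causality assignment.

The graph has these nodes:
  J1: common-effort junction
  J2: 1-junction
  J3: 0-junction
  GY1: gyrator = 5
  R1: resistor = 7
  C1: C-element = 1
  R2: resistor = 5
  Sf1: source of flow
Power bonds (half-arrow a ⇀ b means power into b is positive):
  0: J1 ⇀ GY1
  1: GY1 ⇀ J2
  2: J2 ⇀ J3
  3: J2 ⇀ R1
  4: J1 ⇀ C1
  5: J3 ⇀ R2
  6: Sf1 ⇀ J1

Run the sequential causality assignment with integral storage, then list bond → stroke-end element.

bond 0 →GY1
bond 1 →GY1
bond 2 →J2
bond 3 →J2
bond 4 →J1
bond 5 →J3
bond 6 →Sf1

#6 →Sf1  (Sf1 fixes flow; stroke at Sf1)
#4 →J1  (prefer integral on C1)
#0 →GY1  (J1: bond 4 brought effort, rest push out)
#1 →GY1  (GY1 both-in/both-out from 0)
#2 →J2  (J2 flow already set via bond 1)
#3 →J2  (1-jn J2 has f-setter on 1)
#5 →J3  (only one effort-in slot at J3)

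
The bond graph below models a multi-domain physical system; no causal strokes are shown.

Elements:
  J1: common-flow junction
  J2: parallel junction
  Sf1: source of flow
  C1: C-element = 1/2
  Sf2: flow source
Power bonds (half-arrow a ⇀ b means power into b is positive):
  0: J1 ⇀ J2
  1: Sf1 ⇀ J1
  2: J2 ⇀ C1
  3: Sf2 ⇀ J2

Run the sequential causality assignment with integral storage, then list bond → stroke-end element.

b0 stroke at J1
b1 stroke at Sf1
b2 stroke at J2
b3 stroke at Sf2

#1 →Sf1  (source Sf1 imposes f)
#3 →Sf2  (Sf2: flow source, stroke at near end)
#0 →J1  (J1: bond 1 brought flow, rest push out)
#2 →J2  (J2: last free bond brings effort in)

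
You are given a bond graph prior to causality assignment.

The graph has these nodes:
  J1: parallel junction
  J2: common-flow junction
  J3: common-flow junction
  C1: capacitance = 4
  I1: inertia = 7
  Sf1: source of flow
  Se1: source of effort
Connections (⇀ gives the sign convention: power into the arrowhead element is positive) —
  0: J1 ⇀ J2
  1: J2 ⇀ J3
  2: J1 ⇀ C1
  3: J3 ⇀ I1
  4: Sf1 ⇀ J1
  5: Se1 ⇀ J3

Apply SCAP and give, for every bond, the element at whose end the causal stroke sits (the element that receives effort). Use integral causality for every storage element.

#4 →Sf1  (Sf1 (Sf) sets flow on bond)
#5 →J3  (Se1 fixes effort; stroke away)
#2 →J1  (C1 integral (e out))
#0 →J2  (J1 effort already set via bond 2)
#1 →J3  (J2: last free bond brings flow in)
#3 →I1  (J3: last free bond brings flow in)

β0 stroke→J2
β1 stroke→J3
β2 stroke→J1
β3 stroke→I1
β4 stroke→Sf1
β5 stroke→J3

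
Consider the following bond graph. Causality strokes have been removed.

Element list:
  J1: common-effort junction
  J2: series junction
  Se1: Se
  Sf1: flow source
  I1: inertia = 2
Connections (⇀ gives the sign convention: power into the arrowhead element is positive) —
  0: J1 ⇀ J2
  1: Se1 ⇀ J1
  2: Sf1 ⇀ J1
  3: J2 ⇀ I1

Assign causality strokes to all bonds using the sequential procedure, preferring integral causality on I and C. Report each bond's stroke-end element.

#1 stroke→J1  (Se1 fixes effort; stroke away)
#2 stroke→Sf1  (Sf1: flow source, stroke at near end)
#0 stroke→J2  (J1: bond 1 brought effort, rest push out)
#3 stroke→I1  (J2: last free bond brings flow in)

b0 stroke at J2
b1 stroke at J1
b2 stroke at Sf1
b3 stroke at I1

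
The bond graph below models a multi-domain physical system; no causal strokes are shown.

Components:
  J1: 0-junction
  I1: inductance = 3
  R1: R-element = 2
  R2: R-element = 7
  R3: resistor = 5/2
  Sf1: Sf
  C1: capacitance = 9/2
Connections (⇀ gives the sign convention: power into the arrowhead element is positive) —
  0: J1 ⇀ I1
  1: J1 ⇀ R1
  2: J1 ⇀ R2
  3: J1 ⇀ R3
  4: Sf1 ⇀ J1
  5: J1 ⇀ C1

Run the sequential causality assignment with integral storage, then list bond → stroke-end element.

#0 →I1
#1 →R1
#2 →R2
#3 →R3
#4 →Sf1
#5 →J1

β4 stroke→Sf1  (source Sf1 imposes f)
β0 stroke→I1  (prefer integral on I1)
β5 stroke→J1  (C1: C, integral causality)
β1 stroke→R1  (J1 effort already set via bond 5)
β2 stroke→R2  (0-jn J1 has e-setter on 5)
β3 stroke→R3  (J1 effort already set via bond 5)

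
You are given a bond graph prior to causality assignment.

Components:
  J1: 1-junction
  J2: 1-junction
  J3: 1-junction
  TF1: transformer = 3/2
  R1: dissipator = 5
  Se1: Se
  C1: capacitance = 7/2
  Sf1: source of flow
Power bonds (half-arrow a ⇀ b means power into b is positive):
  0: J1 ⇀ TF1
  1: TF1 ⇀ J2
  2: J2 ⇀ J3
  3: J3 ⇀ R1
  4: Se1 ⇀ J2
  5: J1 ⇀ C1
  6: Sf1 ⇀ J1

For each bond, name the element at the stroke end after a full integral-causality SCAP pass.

#4 stroke→J2  (Se1: effort source, stroke at far end)
#6 stroke→Sf1  (Sf1 (Sf) sets flow on bond)
#0 stroke→J1  (J1 flow already set via bond 6)
#5 stroke→J1  (J1 flow already set via bond 6)
#1 stroke→TF1  (TF TF1: opposite of bond 0)
#2 stroke→J2  (J2 flow already set via bond 1)
#3 stroke→J3  (common-f at J3 fixed by 2)

β0 |J1
β1 |TF1
β2 |J2
β3 |J3
β4 |J2
β5 |J1
β6 |Sf1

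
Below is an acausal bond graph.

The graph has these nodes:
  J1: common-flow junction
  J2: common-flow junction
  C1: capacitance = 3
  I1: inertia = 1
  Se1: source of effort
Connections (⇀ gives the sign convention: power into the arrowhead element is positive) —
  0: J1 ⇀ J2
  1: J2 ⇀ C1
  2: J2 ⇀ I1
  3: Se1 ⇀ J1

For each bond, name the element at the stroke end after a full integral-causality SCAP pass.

bond 3 →J1  (Se1 fixes effort; stroke away)
bond 0 →J2  (closing 1-jn rule on J1)
bond 1 →J2  (C1: C, integral causality)
bond 2 →I1  (only one flow-in slot at J2)

bond 0 stroke at J2
bond 1 stroke at J2
bond 2 stroke at I1
bond 3 stroke at J1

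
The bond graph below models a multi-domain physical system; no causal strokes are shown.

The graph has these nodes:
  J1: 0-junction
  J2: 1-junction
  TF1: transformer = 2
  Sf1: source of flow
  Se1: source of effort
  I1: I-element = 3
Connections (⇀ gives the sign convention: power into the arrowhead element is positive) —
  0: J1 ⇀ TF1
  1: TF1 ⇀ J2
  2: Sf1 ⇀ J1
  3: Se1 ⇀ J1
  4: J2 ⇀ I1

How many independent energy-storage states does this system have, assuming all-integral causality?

β2 |Sf1  (Sf1 fixes flow; stroke at Sf1)
β3 |J1  (Se1 fixes effort; stroke away)
β0 |TF1  (J1: bond 3 brought effort, rest push out)
β1 |J2  (TF TF1: opposite of bond 0)
β4 |I1  (closing 1-jn rule on J2)

1  (I1 all integral)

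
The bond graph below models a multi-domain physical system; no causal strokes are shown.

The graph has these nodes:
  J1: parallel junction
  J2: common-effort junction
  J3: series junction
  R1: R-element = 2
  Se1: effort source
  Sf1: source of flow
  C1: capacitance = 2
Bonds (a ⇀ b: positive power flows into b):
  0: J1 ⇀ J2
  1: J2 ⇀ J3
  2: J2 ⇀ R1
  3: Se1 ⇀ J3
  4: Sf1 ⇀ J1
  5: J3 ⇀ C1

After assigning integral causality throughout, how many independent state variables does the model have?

β3 →J3  (source Se1 imposes e)
β4 →Sf1  (source Sf1 imposes f)
β0 →J1  (J1 needs exactly one e-in)
β5 →J3  (prefer integral on C1)
β1 →J2  (J3 needs exactly one f-in)
β2 →R1  (J2 effort already set via bond 1)

1  (C1 all integral)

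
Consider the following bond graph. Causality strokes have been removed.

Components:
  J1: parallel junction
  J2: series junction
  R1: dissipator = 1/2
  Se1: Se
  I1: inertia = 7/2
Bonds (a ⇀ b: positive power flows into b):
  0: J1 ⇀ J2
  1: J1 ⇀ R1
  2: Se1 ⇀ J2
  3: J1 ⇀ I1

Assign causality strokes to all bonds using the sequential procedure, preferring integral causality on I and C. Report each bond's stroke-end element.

b0 stroke→J1
b1 stroke→R1
b2 stroke→J2
b3 stroke→I1

b2 stroke→J2  (Se1: effort source, stroke at far end)
b0 stroke→J1  (J2 needs exactly one f-in)
b1 stroke→R1  (common-e at J1 fixed by 0)
b3 stroke→I1  (0-jn J1 has e-setter on 0)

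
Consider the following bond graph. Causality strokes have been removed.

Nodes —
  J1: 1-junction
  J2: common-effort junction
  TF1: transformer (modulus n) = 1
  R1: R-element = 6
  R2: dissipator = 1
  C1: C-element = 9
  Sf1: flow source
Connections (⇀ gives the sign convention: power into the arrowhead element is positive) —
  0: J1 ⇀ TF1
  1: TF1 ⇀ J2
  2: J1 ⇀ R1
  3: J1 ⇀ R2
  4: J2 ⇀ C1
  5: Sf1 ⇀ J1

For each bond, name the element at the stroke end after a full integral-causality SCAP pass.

b0 stroke at J1
b1 stroke at TF1
b2 stroke at J1
b3 stroke at J1
b4 stroke at J2
b5 stroke at Sf1

bond 5 |Sf1  (Sf1: flow source, stroke at near end)
bond 0 |J1  (common-f at J1 fixed by 5)
bond 2 |J1  (J1 flow already set via bond 5)
bond 3 |J1  (J1 flow already set via bond 5)
bond 1 |TF1  (through TF1, causality passes straight; one stroke at TF1)
bond 4 |J2  (J2: last free bond brings effort in)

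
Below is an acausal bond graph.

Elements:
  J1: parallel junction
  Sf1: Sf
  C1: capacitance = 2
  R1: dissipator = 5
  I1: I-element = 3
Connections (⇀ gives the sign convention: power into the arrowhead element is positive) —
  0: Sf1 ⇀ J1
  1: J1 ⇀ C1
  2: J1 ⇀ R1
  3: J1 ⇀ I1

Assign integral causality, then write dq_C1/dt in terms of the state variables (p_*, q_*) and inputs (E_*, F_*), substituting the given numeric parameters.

dq_C1/dt = F_Sf1 - p_I1/3 - q_C1/10

β0 |Sf1  (Sf1 fixes flow; stroke at Sf1)
β1 |J1  (C1 outputs effort q/C1)
β2 |R1  (0-jn J1 has e-setter on 1)
β3 |I1  (0-jn J1 has e-setter on 1)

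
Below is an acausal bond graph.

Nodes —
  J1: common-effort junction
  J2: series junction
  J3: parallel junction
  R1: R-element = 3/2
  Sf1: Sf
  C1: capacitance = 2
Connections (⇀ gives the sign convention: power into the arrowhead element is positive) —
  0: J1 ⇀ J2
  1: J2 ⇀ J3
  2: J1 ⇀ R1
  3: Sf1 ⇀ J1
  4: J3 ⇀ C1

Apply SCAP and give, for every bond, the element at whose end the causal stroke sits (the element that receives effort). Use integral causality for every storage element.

#3 stroke at Sf1  (Sf1 fixes flow; stroke at Sf1)
#4 stroke at J3  (C1 outputs effort q/C1)
#1 stroke at J2  (J3: bond 4 brought effort, rest push out)
#0 stroke at J1  (closing 1-jn rule on J2)
#2 stroke at R1  (J1 effort already set via bond 0)

bond 0 |J1
bond 1 |J2
bond 2 |R1
bond 3 |Sf1
bond 4 |J3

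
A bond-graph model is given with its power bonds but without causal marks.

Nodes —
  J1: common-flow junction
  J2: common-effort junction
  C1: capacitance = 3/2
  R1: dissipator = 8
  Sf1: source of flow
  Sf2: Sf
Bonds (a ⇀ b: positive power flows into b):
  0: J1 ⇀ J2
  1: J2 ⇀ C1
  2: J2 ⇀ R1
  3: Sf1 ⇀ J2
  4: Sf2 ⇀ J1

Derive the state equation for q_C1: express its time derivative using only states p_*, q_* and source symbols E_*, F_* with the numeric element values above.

b3 stroke at Sf1  (source Sf1 imposes f)
b4 stroke at Sf2  (Sf2 fixes flow; stroke at Sf2)
b0 stroke at J1  (common-f at J1 fixed by 4)
b1 stroke at J2  (C1: C, integral causality)
b2 stroke at R1  (J2: bond 1 brought effort, rest push out)

dq_C1/dt = F_Sf1 + F_Sf2 - q_C1/12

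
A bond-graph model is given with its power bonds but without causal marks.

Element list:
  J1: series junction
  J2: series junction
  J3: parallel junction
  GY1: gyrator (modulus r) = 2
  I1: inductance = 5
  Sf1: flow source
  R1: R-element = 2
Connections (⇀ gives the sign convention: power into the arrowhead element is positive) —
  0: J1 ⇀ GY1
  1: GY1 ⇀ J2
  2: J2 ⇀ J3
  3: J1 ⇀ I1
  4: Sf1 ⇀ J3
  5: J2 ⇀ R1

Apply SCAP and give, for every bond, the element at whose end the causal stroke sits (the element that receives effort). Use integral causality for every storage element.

#0 →J1
#1 →J2
#2 →J3
#3 →I1
#4 →Sf1
#5 →J2

b4 |Sf1  (source Sf1 imposes f)
b2 |J3  (J3: last free bond brings effort in)
b1 |J2  (J2: bond 2 brought flow, rest push out)
b5 |J2  (J2: bond 2 brought flow, rest push out)
b0 |J1  (GY1: gyrator matches bond 1)
b3 |I1  (J1: last free bond brings flow in)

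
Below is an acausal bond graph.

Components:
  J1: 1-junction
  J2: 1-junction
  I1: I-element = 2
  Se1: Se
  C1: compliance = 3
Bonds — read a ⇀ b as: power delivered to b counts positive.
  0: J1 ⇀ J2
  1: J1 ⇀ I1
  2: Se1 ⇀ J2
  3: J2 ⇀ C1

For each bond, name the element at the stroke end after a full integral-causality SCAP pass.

bond 2 →J2  (Se1: effort source, stroke at far end)
bond 1 →I1  (I1 integral (f out))
bond 0 →J1  (1-jn J1 has f-setter on 1)
bond 3 →J2  (J2 flow already set via bond 0)

#0 stroke at J1
#1 stroke at I1
#2 stroke at J2
#3 stroke at J2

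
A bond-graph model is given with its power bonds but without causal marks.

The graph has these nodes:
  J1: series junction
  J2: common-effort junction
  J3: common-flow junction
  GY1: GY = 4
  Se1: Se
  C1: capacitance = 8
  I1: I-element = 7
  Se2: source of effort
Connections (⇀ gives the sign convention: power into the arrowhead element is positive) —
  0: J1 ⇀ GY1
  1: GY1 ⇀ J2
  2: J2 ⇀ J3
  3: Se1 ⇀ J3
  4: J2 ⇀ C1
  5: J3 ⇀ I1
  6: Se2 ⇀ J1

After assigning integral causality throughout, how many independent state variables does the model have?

2  (C1, I1 all integral)

b3 stroke at J3  (Se1 (Se) sets effort on bond)
b6 stroke at J1  (Se2: effort source, stroke at far end)
b0 stroke at GY1  (J1 needs exactly one f-in)
b1 stroke at GY1  (GY GY1: same side as bond 0)
b4 stroke at J2  (C1 outputs effort q/C1)
b2 stroke at J3  (J2 effort already set via bond 4)
b5 stroke at I1  (closing 1-jn rule on J3)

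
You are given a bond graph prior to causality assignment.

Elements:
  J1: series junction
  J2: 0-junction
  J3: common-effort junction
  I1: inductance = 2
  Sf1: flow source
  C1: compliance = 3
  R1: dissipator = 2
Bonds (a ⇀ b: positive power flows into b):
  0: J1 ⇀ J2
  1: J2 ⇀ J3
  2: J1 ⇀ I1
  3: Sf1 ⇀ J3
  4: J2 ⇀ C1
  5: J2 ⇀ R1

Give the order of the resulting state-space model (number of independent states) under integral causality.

#3 →Sf1  (Sf1 (Sf) sets flow on bond)
#1 →J3  (only one effort-in slot at J3)
#2 →I1  (I1 outputs flow p/I1)
#0 →J1  (common-f at J1 fixed by 2)
#4 →J2  (prefer integral on C1)
#5 →R1  (J2 effort already set via bond 4)

2  (C1, I1 all integral)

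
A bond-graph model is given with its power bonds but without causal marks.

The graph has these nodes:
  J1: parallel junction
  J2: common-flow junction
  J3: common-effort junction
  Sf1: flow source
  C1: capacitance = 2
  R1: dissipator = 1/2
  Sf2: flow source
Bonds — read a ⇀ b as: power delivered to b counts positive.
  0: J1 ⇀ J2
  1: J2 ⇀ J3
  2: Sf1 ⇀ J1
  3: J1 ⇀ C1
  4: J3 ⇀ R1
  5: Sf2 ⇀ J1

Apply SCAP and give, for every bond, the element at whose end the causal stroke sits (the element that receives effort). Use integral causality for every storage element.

β2 stroke at Sf1  (Sf1 (Sf) sets flow on bond)
β5 stroke at Sf2  (Sf2 fixes flow; stroke at Sf2)
β3 stroke at J1  (C1: C, integral causality)
β0 stroke at J2  (0-jn J1 has e-setter on 3)
β1 stroke at J3  (J2 needs exactly one f-in)
β4 stroke at R1  (common-e at J3 fixed by 1)

#0 →J2
#1 →J3
#2 →Sf1
#3 →J1
#4 →R1
#5 →Sf2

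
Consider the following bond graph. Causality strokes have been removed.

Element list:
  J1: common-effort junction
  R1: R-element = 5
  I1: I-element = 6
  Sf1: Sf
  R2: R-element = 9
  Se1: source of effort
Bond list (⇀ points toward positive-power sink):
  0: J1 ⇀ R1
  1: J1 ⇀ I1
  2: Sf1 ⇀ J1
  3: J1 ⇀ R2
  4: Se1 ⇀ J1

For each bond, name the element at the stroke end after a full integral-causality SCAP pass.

β2 stroke→Sf1  (Sf1 (Sf) sets flow on bond)
β4 stroke→J1  (source Se1 imposes e)
β0 stroke→R1  (J1 effort already set via bond 4)
β1 stroke→I1  (J1 effort already set via bond 4)
β3 stroke→R2  (J1 effort already set via bond 4)

b0 |R1
b1 |I1
b2 |Sf1
b3 |R2
b4 |J1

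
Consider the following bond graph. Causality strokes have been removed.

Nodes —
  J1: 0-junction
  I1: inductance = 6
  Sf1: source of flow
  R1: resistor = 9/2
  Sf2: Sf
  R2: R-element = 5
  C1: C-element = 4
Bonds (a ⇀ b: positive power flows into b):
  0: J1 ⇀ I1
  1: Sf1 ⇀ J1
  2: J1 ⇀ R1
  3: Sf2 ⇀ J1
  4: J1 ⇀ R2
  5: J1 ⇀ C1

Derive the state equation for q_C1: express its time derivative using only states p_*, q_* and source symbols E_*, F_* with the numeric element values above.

b1 stroke at Sf1  (source Sf1 imposes f)
b3 stroke at Sf2  (Sf2 (Sf) sets flow on bond)
b0 stroke at I1  (I1 integral (f out))
b5 stroke at J1  (prefer integral on C1)
b2 stroke at R1  (J1: bond 5 brought effort, rest push out)
b4 stroke at R2  (common-e at J1 fixed by 5)

dq_C1/dt = F_Sf1 + F_Sf2 - p_I1/6 - 19*q_C1/180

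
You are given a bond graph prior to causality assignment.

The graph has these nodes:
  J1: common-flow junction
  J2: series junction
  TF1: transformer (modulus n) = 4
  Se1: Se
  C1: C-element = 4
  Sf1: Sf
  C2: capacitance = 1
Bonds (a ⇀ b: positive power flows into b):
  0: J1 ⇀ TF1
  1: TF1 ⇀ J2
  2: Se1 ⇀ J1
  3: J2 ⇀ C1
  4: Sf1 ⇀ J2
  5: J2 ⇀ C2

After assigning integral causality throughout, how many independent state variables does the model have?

2  (C1, C2 all integral)

β2 stroke→J1  (Se1 (Se) sets effort on bond)
β4 stroke→Sf1  (source Sf1 imposes f)
β0 stroke→TF1  (closing 1-jn rule on J1)
β1 stroke→J2  (J2: bond 4 brought flow, rest push out)
β3 stroke→J2  (J2 flow already set via bond 4)
β5 stroke→J2  (1-jn J2 has f-setter on 4)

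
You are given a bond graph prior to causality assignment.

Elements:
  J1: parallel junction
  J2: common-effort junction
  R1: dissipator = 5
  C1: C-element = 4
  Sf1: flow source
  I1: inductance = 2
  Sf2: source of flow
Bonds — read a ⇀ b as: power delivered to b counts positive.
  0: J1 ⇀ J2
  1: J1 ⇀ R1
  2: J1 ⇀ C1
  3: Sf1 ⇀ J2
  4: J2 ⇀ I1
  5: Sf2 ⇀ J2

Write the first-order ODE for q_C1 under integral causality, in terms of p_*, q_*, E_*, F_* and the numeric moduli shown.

dq_C1/dt = F_Sf1 + F_Sf2 - p_I1/2 - q_C1/20

β3 stroke→Sf1  (Sf1 (Sf) sets flow on bond)
β5 stroke→Sf2  (Sf2: flow source, stroke at near end)
β2 stroke→J1  (prefer integral on C1)
β0 stroke→J2  (J1 effort already set via bond 2)
β1 stroke→R1  (common-e at J1 fixed by 2)
β4 stroke→I1  (J2: bond 0 brought effort, rest push out)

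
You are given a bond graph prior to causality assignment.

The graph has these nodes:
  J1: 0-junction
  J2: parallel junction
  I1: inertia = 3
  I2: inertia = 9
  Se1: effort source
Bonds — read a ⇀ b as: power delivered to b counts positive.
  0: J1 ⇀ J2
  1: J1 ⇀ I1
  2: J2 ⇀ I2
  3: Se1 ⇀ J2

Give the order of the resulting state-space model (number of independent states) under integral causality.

β3 |J2  (Se1: effort source, stroke at far end)
β0 |J1  (J2: bond 3 brought effort, rest push out)
β2 |I2  (J2 effort already set via bond 3)
β1 |I1  (J1 effort already set via bond 0)

2  (I1, I2 all integral)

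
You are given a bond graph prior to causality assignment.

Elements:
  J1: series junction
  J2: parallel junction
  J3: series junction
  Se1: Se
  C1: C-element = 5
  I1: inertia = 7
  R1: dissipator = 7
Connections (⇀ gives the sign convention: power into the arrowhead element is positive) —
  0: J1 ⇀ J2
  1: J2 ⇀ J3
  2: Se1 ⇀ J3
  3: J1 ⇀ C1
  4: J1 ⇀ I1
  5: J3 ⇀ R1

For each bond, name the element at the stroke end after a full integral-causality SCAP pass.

b0 |J1
b1 |J2
b2 |J3
b3 |J1
b4 |I1
b5 |J3

β2 →J3  (Se1: effort source, stroke at far end)
β3 →J1  (prefer integral on C1)
β4 →I1  (prefer integral on I1)
β0 →J1  (common-f at J1 fixed by 4)
β1 →J2  (J2 needs exactly one e-in)
β5 →J3  (common-f at J3 fixed by 1)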